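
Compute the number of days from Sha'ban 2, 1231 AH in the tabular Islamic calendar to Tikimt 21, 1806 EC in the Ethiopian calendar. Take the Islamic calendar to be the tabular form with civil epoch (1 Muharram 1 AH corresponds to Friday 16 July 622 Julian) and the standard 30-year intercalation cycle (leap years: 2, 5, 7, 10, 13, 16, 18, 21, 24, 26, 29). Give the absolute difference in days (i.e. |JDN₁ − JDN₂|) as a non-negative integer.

972

JDN of the first date = 2384519.
JDN of the second date = 2383547.
|2383547 − 2384519| = 972.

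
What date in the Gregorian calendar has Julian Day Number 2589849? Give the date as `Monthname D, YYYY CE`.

August 31, 2378 CE

JDN 2451545 is 1 Jan 2000; 2589849 is +138304 days from there.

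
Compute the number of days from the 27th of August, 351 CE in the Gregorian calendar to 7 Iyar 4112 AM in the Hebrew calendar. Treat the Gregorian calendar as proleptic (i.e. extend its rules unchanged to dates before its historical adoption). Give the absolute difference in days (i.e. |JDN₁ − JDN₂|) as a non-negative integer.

256

JDN of the first date = 1849498.
JDN of the second date = 1849754.
|1849754 − 1849498| = 256.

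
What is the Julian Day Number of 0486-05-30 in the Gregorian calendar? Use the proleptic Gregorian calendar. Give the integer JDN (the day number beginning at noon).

JDN 2299161 is 15 October 1582 CE (Gregorian); the target day is −400443 days from there, so JDN = 1898718.

1898718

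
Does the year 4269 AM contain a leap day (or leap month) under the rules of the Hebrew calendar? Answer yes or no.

Hebrew year 4269 is year 13 of its 19-year Metonic cycle; leap years are at positions 3, 6, 8, 11, 14, 17, 19, so it is a common year (12 months).

no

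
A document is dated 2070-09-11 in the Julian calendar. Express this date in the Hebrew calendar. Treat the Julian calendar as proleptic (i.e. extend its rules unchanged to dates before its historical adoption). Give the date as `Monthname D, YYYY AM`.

The source date corresponds to 24 September 2070 in the Gregorian calendar (JDN 2477379).
That day falls on 19 Tishrei 5831 AM in the Hebrew calendar.

Tishrei 19, 5831 AM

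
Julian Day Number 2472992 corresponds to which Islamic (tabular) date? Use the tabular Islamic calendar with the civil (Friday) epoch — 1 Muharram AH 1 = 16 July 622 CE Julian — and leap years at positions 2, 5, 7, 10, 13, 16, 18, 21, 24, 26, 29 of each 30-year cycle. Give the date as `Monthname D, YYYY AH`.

The Gregorian equivalent of JDN 2472992 is 20 September 2058.
In the tabular Islamic calendar that day is Rabi' al-Thani 1, 1481 AH.

Rabi' al-Thani 1, 1481 AH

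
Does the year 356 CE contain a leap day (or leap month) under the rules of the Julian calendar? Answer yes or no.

yes

356 mod 4 = 0, so it is a leap year in the Julian calendar.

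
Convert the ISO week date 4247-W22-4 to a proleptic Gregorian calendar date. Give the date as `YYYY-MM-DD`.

4247-06-03

ISO week 1 of 4247 is the week containing the first Thursday of 4247.
Week 22, day 4 (Thursday) lands on 4247-06-03.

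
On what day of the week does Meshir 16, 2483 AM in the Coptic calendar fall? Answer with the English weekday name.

Wednesday

In the Gregorian calendar this is 1 March 2767 (JDN 2731745).
JDN 2731745 mod 7 = 2, and JDN 0 was a Monday, so this is a Wednesday.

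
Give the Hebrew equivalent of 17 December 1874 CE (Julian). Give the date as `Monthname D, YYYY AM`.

Tevet 21, 5635 AM

Julian Day Number of the source date = 2405887.
Converting JDN 2405887 to the Hebrew calendar gives 21 Tevet 5635 AM.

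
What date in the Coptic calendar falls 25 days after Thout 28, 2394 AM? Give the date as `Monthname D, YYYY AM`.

Paopi 23, 2394 AM

The starting date is JDN 2699100; 2699100 + 25 = 2699125.
JDN 2699125 corresponds to Paopi 23, 2394 AM.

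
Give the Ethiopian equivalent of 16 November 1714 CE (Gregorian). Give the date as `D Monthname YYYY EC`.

Both dates share Julian Day Number 2347405; in the Ethiopian calendar that is 9 Hidar 1707 EC.

9 Hidar 1707 EC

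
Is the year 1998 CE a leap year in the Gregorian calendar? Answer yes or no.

no

1998 is not divisible by 4, so it is a common year.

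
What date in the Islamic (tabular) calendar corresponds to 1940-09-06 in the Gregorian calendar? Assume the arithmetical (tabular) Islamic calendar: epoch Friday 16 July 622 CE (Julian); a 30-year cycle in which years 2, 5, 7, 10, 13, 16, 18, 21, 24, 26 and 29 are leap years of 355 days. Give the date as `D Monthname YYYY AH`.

3 Sha'ban 1359 AH

Julian Day Number of the source date = 2429879.
Converting JDN 2429879 to the tabular Islamic calendar gives 3 Sha'ban 1359 AH.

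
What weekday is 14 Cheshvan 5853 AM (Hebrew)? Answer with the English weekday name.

Equivalently 14 November 2092 Gregorian, JDN 2485466.
Since JDN mod 7 = 4 (0 = Monday), the day is Friday.

Friday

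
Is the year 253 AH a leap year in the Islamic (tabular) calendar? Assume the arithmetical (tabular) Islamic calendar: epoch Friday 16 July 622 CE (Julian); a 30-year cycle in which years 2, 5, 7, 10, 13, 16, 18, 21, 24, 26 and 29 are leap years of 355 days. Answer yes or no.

Year 253 AH is year 13 of its 30-year cycle; leap positions are 2, 5, 7, 10, 13, 16, 18, 21, 24, 26, 29, so it is a leap year (355 days).

yes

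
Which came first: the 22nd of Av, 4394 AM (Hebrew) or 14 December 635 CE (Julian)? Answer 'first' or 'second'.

First date → JDN 1952830; second date → JDN 1953339.
JDN 1952830 < JDN 1953339, so the first date is earlier.

first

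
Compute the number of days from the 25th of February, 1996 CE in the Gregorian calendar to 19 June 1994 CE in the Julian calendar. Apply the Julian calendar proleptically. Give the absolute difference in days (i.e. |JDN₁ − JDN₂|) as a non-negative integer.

603

JDN of the first date = 2450139.
JDN of the second date = 2449536.
|2449536 − 2450139| = 603.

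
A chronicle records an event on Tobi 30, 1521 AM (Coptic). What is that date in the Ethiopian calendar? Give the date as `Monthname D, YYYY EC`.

The source date corresponds to 6 February 1805 in the Gregorian calendar (JDN 2380359).
That day falls on 30 Tir 1797 EC in the Ethiopian calendar.

Tir 30, 1797 EC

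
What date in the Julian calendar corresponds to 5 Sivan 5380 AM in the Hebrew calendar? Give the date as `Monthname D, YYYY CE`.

May 27, 1620 CE

Both dates share Julian Day Number 2312910; in the Julian calendar that is 27 May 1620 CE.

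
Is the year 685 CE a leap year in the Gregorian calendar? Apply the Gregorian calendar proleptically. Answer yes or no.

no

685 is not divisible by 4, so it is a common year.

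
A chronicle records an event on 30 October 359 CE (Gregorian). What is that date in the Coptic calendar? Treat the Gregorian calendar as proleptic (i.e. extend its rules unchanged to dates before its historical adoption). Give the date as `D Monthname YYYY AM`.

Julian Day Number of the source date = 1852484.
Converting JDN 1852484 to the Coptic calendar gives 1 Hathor 76 AM.

1 Hathor 76 AM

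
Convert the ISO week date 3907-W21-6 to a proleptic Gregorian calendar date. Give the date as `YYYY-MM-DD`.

ISO week 1 of 3907 is the week containing the first Thursday of 3907.
Week 21, day 6 (Saturday) lands on 3907-05-25.

3907-05-25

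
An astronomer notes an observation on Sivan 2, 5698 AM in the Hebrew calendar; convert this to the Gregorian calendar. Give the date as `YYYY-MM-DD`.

Julian Day Number of the source date = 2429051.
Converting JDN 2429051 to the Gregorian calendar gives 1 June 1938 CE.

1938-06-01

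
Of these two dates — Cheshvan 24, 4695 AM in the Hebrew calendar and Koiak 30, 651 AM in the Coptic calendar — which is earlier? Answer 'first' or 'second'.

first

Converting both to JDN: 2062510 vs 2062561; the smaller is the first.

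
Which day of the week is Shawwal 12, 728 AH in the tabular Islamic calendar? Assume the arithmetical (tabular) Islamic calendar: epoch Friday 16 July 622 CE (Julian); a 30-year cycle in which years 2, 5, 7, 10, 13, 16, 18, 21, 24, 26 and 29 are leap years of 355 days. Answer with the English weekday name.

Saturday

In the proleptic Gregorian calendar this is 28 August 1328 (JDN 2206342).
JDN 2206342 mod 7 = 5, and JDN 0 was a Monday, so this is a Saturday.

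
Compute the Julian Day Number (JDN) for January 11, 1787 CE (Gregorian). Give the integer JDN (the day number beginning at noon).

2373759

JDN 2299161 is 15 October 1582 CE (Gregorian); the target day is +74598 days from there, so JDN = 2373759.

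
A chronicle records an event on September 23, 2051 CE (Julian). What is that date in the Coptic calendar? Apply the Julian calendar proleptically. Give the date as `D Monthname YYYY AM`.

25 Thout 1768 AM

Julian Day Number of the source date = 2470451.
Converting JDN 2470451 to the Coptic calendar gives 25 Thout 1768 AM.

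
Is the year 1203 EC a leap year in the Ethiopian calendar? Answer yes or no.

yes

1203 mod 4 = 3; in the Ethiopian calendar a year is leap when year mod 4 = 3, so it is a leap year.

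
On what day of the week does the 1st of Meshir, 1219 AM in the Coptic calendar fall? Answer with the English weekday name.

Equivalently 5 February 1503 Gregorian, JDN 2270054.
Since JDN mod 7 = 3 (0 = Monday), the day is Thursday.

Thursday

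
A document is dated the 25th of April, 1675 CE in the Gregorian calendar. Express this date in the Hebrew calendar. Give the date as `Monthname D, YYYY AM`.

Nisan 29, 5435 AM

Both dates share Julian Day Number 2332956; in the Hebrew calendar that is 29 Nisan 5435 AM.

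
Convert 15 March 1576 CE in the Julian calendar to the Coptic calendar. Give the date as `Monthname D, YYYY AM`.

The source date corresponds to 25 March 1576 in the proleptic Gregorian calendar (JDN 2296766).
That day falls on 19 Paremhat 1292 AM in the Coptic calendar.

Paremhat 19, 1292 AM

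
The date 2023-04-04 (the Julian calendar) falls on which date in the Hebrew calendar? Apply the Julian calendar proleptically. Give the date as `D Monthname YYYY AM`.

26 Nisan 5783 AM

Both dates share Julian Day Number 2460052; in the Hebrew calendar that is 26 Nisan 5783 AM.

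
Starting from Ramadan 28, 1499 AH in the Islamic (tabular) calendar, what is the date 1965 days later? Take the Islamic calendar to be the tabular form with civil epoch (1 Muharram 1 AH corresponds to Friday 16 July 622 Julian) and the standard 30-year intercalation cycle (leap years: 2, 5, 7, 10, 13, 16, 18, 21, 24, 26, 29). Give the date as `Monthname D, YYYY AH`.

Rabi' al-Thani 14, 1505 AH

JDN of Ramadan 28, 1499 AH = 2479544.
2479544 + 1965 = 2481509.
JDN 2481509 in the tabular Islamic calendar is Rabi' al-Thani 14, 1505 AH.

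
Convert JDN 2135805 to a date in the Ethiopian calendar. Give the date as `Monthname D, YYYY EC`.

The proleptic Gregorian equivalent of JDN 2135805 is 15 July 1135.
In the Ethiopian calendar that day is Hamle 14, 1127 EC.

Hamle 14, 1127 EC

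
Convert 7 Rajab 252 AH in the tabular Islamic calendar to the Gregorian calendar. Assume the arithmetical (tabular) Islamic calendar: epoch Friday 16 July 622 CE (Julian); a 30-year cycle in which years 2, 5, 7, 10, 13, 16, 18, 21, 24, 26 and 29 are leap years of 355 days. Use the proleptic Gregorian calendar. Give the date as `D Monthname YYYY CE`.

28 July 866 CE

Julian Day Number of the source date = 2037569.
Converting JDN 2037569 to the Gregorian calendar gives 28 July 866 CE.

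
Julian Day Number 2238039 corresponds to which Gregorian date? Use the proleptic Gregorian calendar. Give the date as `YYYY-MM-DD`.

1415-06-11

JDN 2451545 is 1 Jan 2000; 2238039 is −213506 days from there.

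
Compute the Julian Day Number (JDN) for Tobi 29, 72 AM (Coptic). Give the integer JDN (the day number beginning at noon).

In the proleptic Gregorian calendar the same day is 26 January 356.
JDN 2299161 is 15 October 1582 CE (Gregorian); the target day is −448050 days from there, so JDN = 1851111.

1851111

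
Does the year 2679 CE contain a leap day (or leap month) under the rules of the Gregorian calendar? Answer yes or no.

no

2679 is not divisible by 4, so it is a common year.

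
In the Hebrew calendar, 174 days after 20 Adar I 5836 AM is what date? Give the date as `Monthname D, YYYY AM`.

JDN of 20 Adar I 5836 AM = 2479358.
2479358 + 174 = 2479532.
JDN 2479532 in the Hebrew calendar is Av 17, 5836 AM.

Av 17, 5836 AM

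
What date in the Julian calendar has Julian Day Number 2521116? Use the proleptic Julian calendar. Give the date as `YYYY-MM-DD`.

JDN 2521116 is 24 June 2190 in the Gregorian calendar.
In the Julian calendar that day is 2190-06-10.

2190-06-10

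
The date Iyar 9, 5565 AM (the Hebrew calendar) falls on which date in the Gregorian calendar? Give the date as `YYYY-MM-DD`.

Julian Day Number of the source date = 2380450.
Converting JDN 2380450 to the Gregorian calendar gives 8 May 1805 CE.

1805-05-08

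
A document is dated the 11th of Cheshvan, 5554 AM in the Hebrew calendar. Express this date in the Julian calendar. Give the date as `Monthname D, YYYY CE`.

The source date corresponds to 17 October 1793 in the Gregorian calendar (JDN 2376230).
That day falls on 6 October 1793 CE in the Julian calendar.

October 6, 1793 CE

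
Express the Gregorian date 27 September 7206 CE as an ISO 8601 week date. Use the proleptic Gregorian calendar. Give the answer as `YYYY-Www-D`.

The weekday is Wednesday (ISO weekday 3).
That Wednesday belongs to ISO week 39 of ISO year 7206.

7206-W39-3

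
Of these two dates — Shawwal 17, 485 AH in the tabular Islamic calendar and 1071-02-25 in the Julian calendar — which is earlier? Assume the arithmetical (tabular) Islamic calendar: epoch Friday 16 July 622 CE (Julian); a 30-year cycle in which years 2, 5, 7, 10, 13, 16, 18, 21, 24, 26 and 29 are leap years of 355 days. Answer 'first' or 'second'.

second

The two dates have Julian Day Numbers 2120235 and 2112296 respectively.
Since 2112296 < 2120235, the second date comes first.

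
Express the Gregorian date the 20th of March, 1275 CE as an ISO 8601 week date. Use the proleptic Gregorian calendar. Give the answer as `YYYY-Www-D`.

The weekday is Wednesday (ISO weekday 3).
That Wednesday belongs to ISO week 12 of ISO year 1275.

1275-W12-3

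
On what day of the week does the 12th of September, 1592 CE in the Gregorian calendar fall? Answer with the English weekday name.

Since JDN mod 7 = 5 (0 = Monday), the day is Saturday.

Saturday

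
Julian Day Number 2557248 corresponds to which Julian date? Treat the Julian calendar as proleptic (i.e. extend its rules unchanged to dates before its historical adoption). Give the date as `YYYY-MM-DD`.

The Gregorian equivalent of JDN 2557248 is 28 May 2289.
In the Julian calendar that day is 2289-05-13.

2289-05-13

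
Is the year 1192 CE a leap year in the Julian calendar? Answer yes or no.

1192 mod 4 = 0, so it is a leap year in the Julian calendar.

yes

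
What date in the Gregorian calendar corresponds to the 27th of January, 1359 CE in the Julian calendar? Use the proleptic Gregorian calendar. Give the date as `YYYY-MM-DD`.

1359-02-04

At this point the Julian calendar is 8 days behind the Gregorian.
27 January 1359 Julian + 8 days → 4 February 1359 Gregorian.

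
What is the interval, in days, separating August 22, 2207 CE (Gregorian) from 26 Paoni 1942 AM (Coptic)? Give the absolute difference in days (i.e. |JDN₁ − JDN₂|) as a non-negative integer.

6892

JDN of the first date = 2527383.
JDN of the second date = 2534275.
|2534275 − 2527383| = 6892.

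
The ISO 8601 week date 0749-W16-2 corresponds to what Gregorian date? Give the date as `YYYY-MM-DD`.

ISO week 1 of 749 is the week containing the first Thursday of 749.
Week 16, day 2 (Tuesday) lands on 0749-04-19.

0749-04-19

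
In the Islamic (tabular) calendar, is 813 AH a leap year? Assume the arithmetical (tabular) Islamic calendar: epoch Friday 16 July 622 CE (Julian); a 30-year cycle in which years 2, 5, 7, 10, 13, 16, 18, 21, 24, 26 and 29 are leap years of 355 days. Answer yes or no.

Year 813 AH is year 3 of its 30-year cycle; leap positions are 2, 5, 7, 10, 13, 16, 18, 21, 24, 26, 29, so it is a common year (354 days).

no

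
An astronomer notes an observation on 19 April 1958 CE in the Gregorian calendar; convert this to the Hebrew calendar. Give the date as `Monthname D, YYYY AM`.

Nisan 29, 5718 AM

Julian Day Number of the source date = 2436313.
Converting JDN 2436313 to the Hebrew calendar gives 29 Nisan 5718 AM.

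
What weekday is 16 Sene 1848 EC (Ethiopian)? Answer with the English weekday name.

In the Gregorian calendar this is 22 June 1856 (JDN 2399123).
JDN 2399123 mod 7 = 6, and JDN 0 was a Monday, so this is a Sunday.

Sunday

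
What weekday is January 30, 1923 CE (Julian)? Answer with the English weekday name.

Monday

In the Gregorian calendar this is 12 February 1923 (JDN 2423463).
JDN 2423463 mod 7 = 0, and JDN 0 was a Monday, so this is a Monday.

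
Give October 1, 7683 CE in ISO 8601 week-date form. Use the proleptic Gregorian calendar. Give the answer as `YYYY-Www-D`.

The weekday is Friday (ISO weekday 5).
That Friday belongs to ISO week 39 of ISO year 7683.

7683-W39-5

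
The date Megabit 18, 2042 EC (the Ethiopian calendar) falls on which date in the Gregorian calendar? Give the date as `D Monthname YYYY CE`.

Both dates share Julian Day Number 2469893; in the Gregorian calendar that is 27 March 2050 CE.

27 March 2050 CE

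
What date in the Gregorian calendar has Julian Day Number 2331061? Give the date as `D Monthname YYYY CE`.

15 February 1670 CE

Counting from JDN 2299161 = 15 Oct 1582 gives an offset of 31900 days.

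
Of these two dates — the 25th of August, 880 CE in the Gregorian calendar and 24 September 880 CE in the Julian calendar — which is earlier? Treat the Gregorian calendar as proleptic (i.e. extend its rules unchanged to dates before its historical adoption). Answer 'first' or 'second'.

first

Converting both to JDN: 2042711 vs 2042745; the smaller is the first.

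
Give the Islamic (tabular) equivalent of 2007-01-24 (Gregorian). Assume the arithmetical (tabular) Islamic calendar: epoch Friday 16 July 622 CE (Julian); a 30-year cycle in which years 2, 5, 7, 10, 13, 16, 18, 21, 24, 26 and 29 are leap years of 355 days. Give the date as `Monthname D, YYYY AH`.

Muharram 5, 1428 AH

Both dates share Julian Day Number 2454125; in the tabular Islamic calendar that is 5 Muharram 1428 AH.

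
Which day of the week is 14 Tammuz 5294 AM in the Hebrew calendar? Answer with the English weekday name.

Equivalently 7 July 1534 Gregorian, JDN 2281529.
Since JDN mod 7 = 5 (0 = Monday), the day is Saturday.

Saturday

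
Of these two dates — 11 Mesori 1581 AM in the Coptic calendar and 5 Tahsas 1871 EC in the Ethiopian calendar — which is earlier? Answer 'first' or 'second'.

first

First date → JDN 2402465; second date → JDN 2407332.
JDN 2402465 < JDN 2407332, so the first date is earlier.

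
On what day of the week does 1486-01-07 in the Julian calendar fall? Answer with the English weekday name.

Saturday

Equivalently 16 January 1486 Gregorian, JDN 2263826.
JDN 2263826 mod 7 = 5, and JDN 0 was a Monday, so this is a Saturday.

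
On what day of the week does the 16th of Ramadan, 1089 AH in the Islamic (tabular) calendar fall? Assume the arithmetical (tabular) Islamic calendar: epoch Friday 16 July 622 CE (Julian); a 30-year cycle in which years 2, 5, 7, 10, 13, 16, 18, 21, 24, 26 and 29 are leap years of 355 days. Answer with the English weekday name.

This is JDN 2334242 (1 November 1678 Gregorian).
2334242 ≡ 1 (mod 7); counting from Monday = 0 gives Tuesday.

Tuesday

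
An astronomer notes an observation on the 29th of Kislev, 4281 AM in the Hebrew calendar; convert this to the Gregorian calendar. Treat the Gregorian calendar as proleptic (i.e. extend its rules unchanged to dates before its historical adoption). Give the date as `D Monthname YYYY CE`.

27 November 520 CE

Julian Day Number of the source date = 1911317.
Converting JDN 1911317 to the Gregorian calendar gives 27 November 520 CE.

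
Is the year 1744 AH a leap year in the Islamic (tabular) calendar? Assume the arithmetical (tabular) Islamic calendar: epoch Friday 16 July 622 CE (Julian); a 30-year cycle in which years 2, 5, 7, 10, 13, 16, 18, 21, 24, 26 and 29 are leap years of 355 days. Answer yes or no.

Year 1744 AH is year 4 of its 30-year cycle; leap positions are 2, 5, 7, 10, 13, 16, 18, 21, 24, 26, 29, so it is a common year (354 days).

no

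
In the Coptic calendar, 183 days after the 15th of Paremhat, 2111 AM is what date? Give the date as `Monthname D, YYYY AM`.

The starting date is JDN 2595901; 2595901 + 183 = 2596084.
JDN 2596084 corresponds to Thout 12, 2112 AM.

Thout 12, 2112 AM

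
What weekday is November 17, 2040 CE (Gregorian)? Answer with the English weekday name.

Saturday

JDN 2466476 mod 7 = 5, and JDN 0 was a Monday, so this is a Saturday.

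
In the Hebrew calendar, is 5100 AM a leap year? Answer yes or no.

yes

Hebrew year 5100 is year 8 of its 19-year Metonic cycle; leap years are at positions 3, 6, 8, 11, 14, 17, 19, so it is a leap year (13 months).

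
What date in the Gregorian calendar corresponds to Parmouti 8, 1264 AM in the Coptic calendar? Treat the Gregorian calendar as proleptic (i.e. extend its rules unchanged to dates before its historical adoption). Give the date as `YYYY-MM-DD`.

Julian Day Number of the source date = 2286558.
Converting JDN 2286558 to the Gregorian calendar gives 13 April 1548 CE.

1548-04-13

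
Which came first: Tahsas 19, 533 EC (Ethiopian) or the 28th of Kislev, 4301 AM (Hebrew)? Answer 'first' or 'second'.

Converting both to JDN: 1918642 vs 1918640; the smaller is the second.

second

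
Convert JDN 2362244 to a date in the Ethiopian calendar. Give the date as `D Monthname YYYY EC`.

The Gregorian equivalent of JDN 2362244 is 3 July 1755.
In the Ethiopian calendar that day is 28 Sene 1747 EC.

28 Sene 1747 EC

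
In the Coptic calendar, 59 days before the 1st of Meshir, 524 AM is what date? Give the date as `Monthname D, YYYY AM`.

Counting 59 days back from JDN 2016206 reaches JDN 2016147, which is Koiak 2, 524 AM.

Koiak 2, 524 AM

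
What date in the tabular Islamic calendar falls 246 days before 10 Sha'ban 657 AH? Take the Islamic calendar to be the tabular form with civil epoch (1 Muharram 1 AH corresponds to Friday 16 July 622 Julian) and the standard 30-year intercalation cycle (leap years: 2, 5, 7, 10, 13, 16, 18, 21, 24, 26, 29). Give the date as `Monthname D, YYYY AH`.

Dhu al-Hijjah 1, 656 AH

The starting date is JDN 2181121; 2181121 − 246 = 2180875.
JDN 2180875 corresponds to Dhu al-Hijjah 1, 656 AH.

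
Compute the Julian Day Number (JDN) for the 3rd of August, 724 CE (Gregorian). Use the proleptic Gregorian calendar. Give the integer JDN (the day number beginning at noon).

1985710

JDN 2400001 is 17 November 1858 CE (Gregorian), MJD 0; the target day is −414291 days from there, so JDN = 1985710.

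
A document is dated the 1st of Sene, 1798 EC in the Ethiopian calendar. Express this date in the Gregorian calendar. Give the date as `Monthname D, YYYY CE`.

June 7, 1806 CE

Julian Day Number of the source date = 2380845.
Converting JDN 2380845 to the Gregorian calendar gives 7 June 1806 CE.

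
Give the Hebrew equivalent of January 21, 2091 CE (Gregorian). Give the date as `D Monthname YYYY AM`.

Julian Day Number of the source date = 2484803.
Converting JDN 2484803 to the Hebrew calendar gives 2 Shevat 5851 AM.

2 Shevat 5851 AM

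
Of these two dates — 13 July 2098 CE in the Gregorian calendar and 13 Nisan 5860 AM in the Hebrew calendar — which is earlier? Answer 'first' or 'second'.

The two dates have Julian Day Numbers 2487533 and 2488181 respectively.
Since 2487533 < 2488181, the first date comes first.

first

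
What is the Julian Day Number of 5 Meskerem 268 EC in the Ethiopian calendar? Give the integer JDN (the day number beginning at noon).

1821747

Equivalently 3 September 275 (proleptic Gregorian).
JDN 2400001 is 17 November 1858 CE (Gregorian), MJD 0; the target day is −578254 days from there, so JDN = 1821747.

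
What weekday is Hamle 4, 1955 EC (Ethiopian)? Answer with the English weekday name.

In the Gregorian calendar this is 11 July 1963 (JDN 2438222).
Since JDN mod 7 = 3 (0 = Monday), the day is Thursday.

Thursday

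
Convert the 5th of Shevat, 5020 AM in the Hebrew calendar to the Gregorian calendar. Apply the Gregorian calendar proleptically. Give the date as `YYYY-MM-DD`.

Julian Day Number of the source date = 2181291.
Converting JDN 2181291 to the Gregorian calendar gives 26 January 1260 CE.

1260-01-26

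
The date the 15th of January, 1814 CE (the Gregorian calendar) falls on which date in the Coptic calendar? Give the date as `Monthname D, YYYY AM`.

Julian Day Number of the source date = 2383624.
Converting JDN 2383624 to the Coptic calendar gives 8 Tobi 1530 AM.

Tobi 8, 1530 AM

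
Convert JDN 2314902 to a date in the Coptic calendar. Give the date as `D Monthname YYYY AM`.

JDN 2314902 is 19 November 1625 in the Gregorian calendar.
In the Coptic calendar that day is 13 Hathor 1342 AM.

13 Hathor 1342 AM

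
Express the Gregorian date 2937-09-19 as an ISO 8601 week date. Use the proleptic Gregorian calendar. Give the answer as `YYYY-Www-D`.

The weekday is Thursday (ISO weekday 4).
That Thursday belongs to ISO week 38 of ISO year 2937.

2937-W38-4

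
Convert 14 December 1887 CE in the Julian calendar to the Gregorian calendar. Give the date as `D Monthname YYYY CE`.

For dates in this range the Gregorian date is 12 days ahead of the Julian.
14 December 1887 Julian + 12 days → 26 December 1887 Gregorian.

26 December 1887 CE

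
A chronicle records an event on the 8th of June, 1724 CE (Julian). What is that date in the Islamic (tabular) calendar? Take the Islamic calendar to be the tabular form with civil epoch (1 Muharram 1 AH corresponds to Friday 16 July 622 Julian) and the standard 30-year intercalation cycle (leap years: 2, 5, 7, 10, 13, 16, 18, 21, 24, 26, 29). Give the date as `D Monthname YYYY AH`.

27 Ramadan 1136 AH

The source date corresponds to 19 June 1724 in the Gregorian calendar (JDN 2350908).
That day falls on 27 Ramadan 1136 AH in the tabular Islamic calendar.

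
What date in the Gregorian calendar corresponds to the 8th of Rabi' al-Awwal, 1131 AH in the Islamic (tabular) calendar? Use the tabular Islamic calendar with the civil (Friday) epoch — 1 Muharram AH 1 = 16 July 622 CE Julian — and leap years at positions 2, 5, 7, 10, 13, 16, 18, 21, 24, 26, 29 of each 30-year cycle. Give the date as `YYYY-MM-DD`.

1719-01-29

Julian Day Number of the source date = 2348940.
Converting JDN 2348940 to the Gregorian calendar gives 29 January 1719 CE.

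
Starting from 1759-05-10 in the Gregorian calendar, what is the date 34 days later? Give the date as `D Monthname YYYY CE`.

13 June 1759 CE

Counting 34 days forward from JDN 2363651 reaches JDN 2363685, which is 13 June 1759 CE.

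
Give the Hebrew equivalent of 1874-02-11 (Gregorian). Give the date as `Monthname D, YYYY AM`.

Julian Day Number of the source date = 2405566.
Converting JDN 2405566 to the Hebrew calendar gives 24 Shevat 5634 AM.

Shevat 24, 5634 AM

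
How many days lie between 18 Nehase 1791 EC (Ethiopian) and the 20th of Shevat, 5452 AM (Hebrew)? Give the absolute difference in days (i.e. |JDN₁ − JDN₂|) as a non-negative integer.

First date → JDN 2378365; second date → JDN 2339088.
The interval is |2378365 − 2339088| = 39277 days.

39277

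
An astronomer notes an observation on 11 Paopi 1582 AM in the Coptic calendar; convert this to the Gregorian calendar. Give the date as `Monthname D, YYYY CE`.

October 20, 1865 CE

Both dates share Julian Day Number 2402530; in the Gregorian calendar that is 20 October 1865 CE.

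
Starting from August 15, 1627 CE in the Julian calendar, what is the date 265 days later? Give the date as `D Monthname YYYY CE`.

6 May 1628 CE

JDN of August 15, 1627 CE = 2315546.
2315546 + 265 = 2315811.
JDN 2315811 in the Julian calendar is 6 May 1628 CE.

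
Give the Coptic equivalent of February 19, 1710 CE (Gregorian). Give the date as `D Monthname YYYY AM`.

14 Meshir 1426 AM

Both dates share Julian Day Number 2345674; in the Coptic calendar that is 14 Meshir 1426 AM.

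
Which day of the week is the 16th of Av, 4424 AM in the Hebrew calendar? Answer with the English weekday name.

Sunday

Equivalently 17 July 664 Gregorian, JDN 1963779.
Since JDN mod 7 = 6 (0 = Monday), the day is Sunday.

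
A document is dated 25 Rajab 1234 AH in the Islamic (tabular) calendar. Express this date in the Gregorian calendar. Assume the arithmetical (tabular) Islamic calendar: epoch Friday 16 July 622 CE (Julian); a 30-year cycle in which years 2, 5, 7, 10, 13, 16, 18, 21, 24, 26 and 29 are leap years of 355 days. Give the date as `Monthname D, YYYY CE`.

May 20, 1819 CE

Julian Day Number of the source date = 2385575.
Converting JDN 2385575 to the Gregorian calendar gives 20 May 1819 CE.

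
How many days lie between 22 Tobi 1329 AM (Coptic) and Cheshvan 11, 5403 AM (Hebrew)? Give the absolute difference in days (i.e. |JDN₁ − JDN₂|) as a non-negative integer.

10873

JDN of the first date = 2310223.
JDN of the second date = 2321096.
|2321096 − 2310223| = 10873.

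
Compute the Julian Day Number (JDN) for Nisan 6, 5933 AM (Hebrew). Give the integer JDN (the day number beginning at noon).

2514810

In the Gregorian calendar the same day is 19 March 2173.
JDN 2299161 is 15 October 1582 CE (Gregorian); the target day is +215649 days from there, so JDN = 2514810.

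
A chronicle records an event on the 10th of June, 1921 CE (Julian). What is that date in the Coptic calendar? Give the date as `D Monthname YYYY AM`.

The source date corresponds to 23 June 1921 in the Gregorian calendar (JDN 2422864).
That day falls on 16 Paoni 1637 AM in the Coptic calendar.

16 Paoni 1637 AM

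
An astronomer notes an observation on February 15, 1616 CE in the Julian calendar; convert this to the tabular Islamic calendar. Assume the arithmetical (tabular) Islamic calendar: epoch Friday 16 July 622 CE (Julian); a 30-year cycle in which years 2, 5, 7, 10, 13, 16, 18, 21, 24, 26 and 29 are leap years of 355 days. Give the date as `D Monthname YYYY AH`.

Both dates share Julian Day Number 2311347; in the tabular Islamic calendar that is 7 Safar 1025 AH.

7 Safar 1025 AH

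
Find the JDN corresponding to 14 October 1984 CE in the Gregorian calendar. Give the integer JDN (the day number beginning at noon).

2445988

JDN 2400001 is 17 November 1858 CE (Gregorian), MJD 0; the target day is +45987 days from there, so JDN = 2445988.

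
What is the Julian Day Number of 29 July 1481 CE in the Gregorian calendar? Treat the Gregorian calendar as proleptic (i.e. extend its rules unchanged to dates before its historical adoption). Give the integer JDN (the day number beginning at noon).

2262194

JDN 2299161 is 15 October 1582 CE (Gregorian); the target day is −36967 days from there, so JDN = 2262194.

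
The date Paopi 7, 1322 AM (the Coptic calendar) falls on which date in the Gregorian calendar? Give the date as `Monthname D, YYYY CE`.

Julian Day Number of the source date = 2307561.
Converting JDN 2307561 to the Gregorian calendar gives 14 October 1605 CE.

October 14, 1605 CE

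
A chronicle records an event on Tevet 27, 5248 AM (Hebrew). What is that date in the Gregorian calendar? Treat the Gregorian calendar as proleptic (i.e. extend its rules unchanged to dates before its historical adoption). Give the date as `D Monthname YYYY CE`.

20 January 1488 CE

Both dates share Julian Day Number 2264560; in the Gregorian calendar that is 20 January 1488 CE.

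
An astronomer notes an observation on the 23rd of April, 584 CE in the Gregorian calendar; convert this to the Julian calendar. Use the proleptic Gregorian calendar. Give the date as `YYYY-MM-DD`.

The Julian–Gregorian offset here is 2 days (Julian trailing).
23 April 584 Gregorian − 2 days → 21 April 584 Julian.

0584-04-21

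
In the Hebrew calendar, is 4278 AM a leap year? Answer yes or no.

yes

Hebrew year 4278 is year 3 of its 19-year Metonic cycle; leap years are at positions 3, 6, 8, 11, 14, 17, 19, so it is a leap year (13 months).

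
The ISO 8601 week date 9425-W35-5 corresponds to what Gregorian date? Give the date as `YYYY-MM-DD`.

ISO week 1 of 9425 is the week containing the first Thursday of 9425.
Week 35, day 5 (Friday) lands on 9425-09-02.

9425-09-02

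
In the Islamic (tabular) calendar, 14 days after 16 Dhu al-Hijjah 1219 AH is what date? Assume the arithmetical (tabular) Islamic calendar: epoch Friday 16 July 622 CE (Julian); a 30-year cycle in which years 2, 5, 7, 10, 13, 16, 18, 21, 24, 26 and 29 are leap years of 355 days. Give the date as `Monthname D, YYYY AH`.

Counting 14 days forward from JDN 2380399 reaches JDN 2380413, which is Muharram 1, 1220 AH.

Muharram 1, 1220 AH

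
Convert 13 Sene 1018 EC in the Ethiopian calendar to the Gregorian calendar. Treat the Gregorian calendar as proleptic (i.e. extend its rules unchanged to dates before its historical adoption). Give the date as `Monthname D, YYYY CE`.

June 13, 1026 CE

Julian Day Number of the source date = 2095962.
Converting JDN 2095962 to the Gregorian calendar gives 13 June 1026 CE.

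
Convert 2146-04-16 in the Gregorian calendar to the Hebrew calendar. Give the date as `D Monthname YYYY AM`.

Both dates share Julian Day Number 2504976; in the Hebrew calendar that is 5 Iyar 5906 AM.

5 Iyar 5906 AM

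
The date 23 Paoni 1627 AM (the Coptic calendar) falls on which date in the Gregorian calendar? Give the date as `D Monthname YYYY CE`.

Both dates share Julian Day Number 2419218; in the Gregorian calendar that is 30 June 1911 CE.

30 June 1911 CE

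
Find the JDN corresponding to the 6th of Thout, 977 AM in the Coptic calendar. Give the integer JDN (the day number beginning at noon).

2181519

Equivalently 10 September 1260 (proleptic Gregorian).
JDN 2451545 is 1 January 2000 CE (Gregorian); the target day is −270026 days from there, so JDN = 2181519.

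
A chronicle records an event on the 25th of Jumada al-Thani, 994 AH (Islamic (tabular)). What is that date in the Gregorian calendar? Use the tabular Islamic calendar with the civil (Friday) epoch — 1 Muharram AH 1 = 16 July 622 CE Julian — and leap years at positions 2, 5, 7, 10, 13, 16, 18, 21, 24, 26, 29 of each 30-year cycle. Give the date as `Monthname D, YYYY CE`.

June 13, 1586 CE

Both dates share Julian Day Number 2300498; in the Gregorian calendar that is 13 June 1586 CE.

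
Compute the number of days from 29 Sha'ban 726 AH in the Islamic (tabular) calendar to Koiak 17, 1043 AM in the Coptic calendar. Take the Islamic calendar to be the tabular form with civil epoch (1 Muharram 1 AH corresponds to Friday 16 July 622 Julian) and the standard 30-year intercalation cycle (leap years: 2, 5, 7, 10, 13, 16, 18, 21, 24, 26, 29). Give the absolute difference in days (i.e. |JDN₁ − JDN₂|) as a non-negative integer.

135

First date → JDN 2205591; second date → JDN 2205726.
The interval is |2205591 − 2205726| = 135 days.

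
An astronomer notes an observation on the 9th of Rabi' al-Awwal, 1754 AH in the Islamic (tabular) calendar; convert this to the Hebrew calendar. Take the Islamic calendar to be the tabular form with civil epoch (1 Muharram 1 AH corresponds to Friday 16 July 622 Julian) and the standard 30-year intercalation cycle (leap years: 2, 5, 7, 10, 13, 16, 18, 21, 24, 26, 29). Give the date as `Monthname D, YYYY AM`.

Tammuz 10, 6083 AM

The source date corresponds to 14 July 2323 in the Gregorian calendar (JDN 2569712).
That day falls on 10 Tammuz 6083 AM in the Hebrew calendar.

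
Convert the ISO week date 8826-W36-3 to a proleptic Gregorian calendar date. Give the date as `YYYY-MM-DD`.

8826-09-02

ISO week 1 of 8826 is the week containing the first Thursday of 8826.
Week 36, day 3 (Wednesday) lands on 8826-09-02.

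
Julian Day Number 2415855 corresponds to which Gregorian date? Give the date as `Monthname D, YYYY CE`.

April 15, 1902 CE

Counting from JDN 2299161 = 15 Oct 1582 gives an offset of 116694 days.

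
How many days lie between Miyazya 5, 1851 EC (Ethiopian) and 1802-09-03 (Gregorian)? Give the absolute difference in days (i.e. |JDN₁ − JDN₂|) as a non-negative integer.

20675

First date → JDN 2400147; second date → JDN 2379472.
The interval is |2400147 − 2379472| = 20675 days.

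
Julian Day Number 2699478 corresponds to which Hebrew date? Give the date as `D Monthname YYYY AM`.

18 Cheshvan 6439 AM

JDN 2699478 is 26 October 2678 in the Gregorian calendar.
In the Hebrew calendar that day is 18 Cheshvan 6439 AM.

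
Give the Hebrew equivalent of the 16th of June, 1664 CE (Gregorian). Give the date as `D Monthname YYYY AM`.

23 Sivan 5424 AM

Both dates share Julian Day Number 2328991; in the Hebrew calendar that is 23 Sivan 5424 AM.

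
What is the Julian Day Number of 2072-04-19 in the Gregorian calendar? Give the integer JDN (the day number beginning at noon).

2477952

JDN 2299161 is 15 October 1582 CE (Gregorian); the target day is +178791 days from there, so JDN = 2477952.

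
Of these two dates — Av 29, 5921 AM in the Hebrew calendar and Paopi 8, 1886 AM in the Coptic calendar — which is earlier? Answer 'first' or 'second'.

Converting both to JDN: 2510582 vs 2513563; the smaller is the first.

first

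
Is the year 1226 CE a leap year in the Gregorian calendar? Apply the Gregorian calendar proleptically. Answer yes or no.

1226 is not divisible by 4, so it is a common year.

no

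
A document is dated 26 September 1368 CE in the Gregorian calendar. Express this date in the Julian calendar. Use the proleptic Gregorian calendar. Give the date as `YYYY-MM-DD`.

1368-09-18

At this point the Julian calendar is 8 days behind the Gregorian.
26 September 1368 Gregorian − 8 days → 18 September 1368 Julian.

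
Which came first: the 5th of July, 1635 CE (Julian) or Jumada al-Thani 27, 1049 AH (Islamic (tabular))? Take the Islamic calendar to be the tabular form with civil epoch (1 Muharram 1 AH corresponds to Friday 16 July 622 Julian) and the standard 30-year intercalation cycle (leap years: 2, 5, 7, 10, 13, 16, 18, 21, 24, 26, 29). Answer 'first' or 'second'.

first

First date → JDN 2318427; second date → JDN 2319990.
JDN 2318427 < JDN 2319990, so the first date is earlier.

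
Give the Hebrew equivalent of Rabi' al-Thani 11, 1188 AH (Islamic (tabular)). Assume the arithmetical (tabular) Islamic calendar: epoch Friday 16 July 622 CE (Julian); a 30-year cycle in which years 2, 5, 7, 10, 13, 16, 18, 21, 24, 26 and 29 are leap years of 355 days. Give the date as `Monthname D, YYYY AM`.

Both dates share Julian Day Number 2369172; in the Hebrew calendar that is 12 Tammuz 5534 AM.

Tammuz 12, 5534 AM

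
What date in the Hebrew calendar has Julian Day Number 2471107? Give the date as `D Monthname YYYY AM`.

JDN 2471107 is 23 July 2053 in the Gregorian calendar.
In the Hebrew calendar that day is 8 Av 5813 AM.

8 Av 5813 AM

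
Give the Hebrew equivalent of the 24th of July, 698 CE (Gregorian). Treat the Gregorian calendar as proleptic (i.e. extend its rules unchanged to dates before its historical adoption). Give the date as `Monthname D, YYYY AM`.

Both dates share Julian Day Number 1976204; in the Hebrew calendar that is 7 Av 4458 AM.

Av 7, 4458 AM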